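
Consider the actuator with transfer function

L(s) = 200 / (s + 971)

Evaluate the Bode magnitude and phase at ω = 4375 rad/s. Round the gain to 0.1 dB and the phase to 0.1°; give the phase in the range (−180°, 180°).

-27.0 dB, -77.5°

Substitute s = j4375:
Numerator: 200 = 200 + j0
Denominator: (j4375) + 971 = 971 + j4375
|N| = √(200² + 0²) ≈ 200, ∠N ≈ 0.00°
|D| = √(971² + 4375²) ≈ 4481.5, ∠D ≈ 77.49°
|L| = 200 / 4481.5 ≈ 0.044628
Gain = 20 log₁₀(0.044628) ≈ -27.01 dB
∠L = 0.00° − 77.49° = -77.49°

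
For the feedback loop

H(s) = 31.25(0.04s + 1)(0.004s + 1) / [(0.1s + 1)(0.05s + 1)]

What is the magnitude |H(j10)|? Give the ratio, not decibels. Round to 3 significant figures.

21.3

At ω = 10 rad/s:
zero (1 + j10·0.04) = 1 + j0.4 → |·| ≈ 1.077, ∠ ≈ 21.80°
zero (1 + j10·0.004) = 1 + j0.04 → |·| ≈ 1.0008, ∠ ≈ 2.29°
pole (1 + j10·0.1) = 1 + j1 → |·| ≈ 1.4142, ∠ ≈ 45.00°
pole (1 + j10·0.05) = 1 + j0.5 → |·| ≈ 1.118, ∠ ≈ 26.57°
|H| = 31.25 · 1.077 · 1.0008 / (1.4142 · 1.118) ≈ 21.304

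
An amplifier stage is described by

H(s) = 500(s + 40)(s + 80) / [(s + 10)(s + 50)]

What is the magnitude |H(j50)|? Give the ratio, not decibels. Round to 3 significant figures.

At s = jω = j50:
zero (s+40): 40 + j50 → |·| = √(40²+50²) = √4100 ≈ 64.031, ∠ = arctan(50/40) ≈ 51.34°
zero (s+80): 80 + j50 → |·| = √(80²+50²) = √8900 ≈ 94.34, ∠ = arctan(50/80) ≈ 32.01°
pole (s+10): 10 + j50 → |·| = √(10²+50²) = √2600 ≈ 50.99, ∠ = arctan(50/10) ≈ 78.69°
pole (s+50): 50 + j50 → |·| = √(50²+50²) = √5000 ≈ 70.711, ∠ = arctan(50/50) ≈ 45.00°
|H| = 500 · 6040.7 / 3605.6 ≈ 837.68

838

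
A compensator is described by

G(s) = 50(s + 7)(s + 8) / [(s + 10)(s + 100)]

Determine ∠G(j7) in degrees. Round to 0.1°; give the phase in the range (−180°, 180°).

At s = jω = j7:
zero (s+7): 7 + j7 → |·| = √(7²+7²) = √98 ≈ 9.8995, ∠ = arctan(7/7) ≈ 45.00°
zero (s+8): 8 + j7 → |·| = √(8²+7²) = √113 ≈ 10.63, ∠ = arctan(7/8) ≈ 41.19°
pole (s+10): 10 + j7 → |·| = √(10²+7²) = √149 ≈ 12.207, ∠ = arctan(7/10) ≈ 34.99°
pole (s+100): 100 + j7 → |·| = √(100²+7²) = √10049 ≈ 100.24, ∠ = arctan(7/100) ≈ 4.00°
∠G = 86.19° − 38.99° = 47.20°

47.2°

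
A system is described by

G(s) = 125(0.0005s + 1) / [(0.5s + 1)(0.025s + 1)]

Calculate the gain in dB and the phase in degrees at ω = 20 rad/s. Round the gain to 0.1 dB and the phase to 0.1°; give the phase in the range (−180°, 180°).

At ω = 20 rad/s:
zero (1 + j20·0.0005) = 1 + j0.01 → |·| ≈ 1, ∠ ≈ 0.57°
pole (1 + j20·0.5) = 1 + j10 → |·| ≈ 10.05, ∠ ≈ 84.29°
pole (1 + j20·0.025) = 1 + j0.5 → |·| ≈ 1.118, ∠ ≈ 26.57°
|G| = 125 · 1 / (10.05 · 1.118) ≈ 11.125
Gain = 20 log₁₀(11.125) ≈ 20.93 dB
∠G = (0.57°) − (84.29° + 26.57°) = -110.29°

20.9 dB, -110.3°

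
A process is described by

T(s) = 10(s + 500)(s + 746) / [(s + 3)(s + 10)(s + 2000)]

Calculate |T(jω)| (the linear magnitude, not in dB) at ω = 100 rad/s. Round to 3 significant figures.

0.191

At s = jω = j100:
zero (s+500): 500 + j100 → |·| = √(500²+100²) = √260000 ≈ 509.9, ∠ = arctan(100/500) ≈ 11.31°
zero (s+746): 746 + j100 → |·| = √(746²+100²) = √566516 ≈ 752.67, ∠ = arctan(100/746) ≈ 7.63°
pole (s+3): 3 + j100 → |·| = √(3²+100²) = √10009 ≈ 100.04, ∠ = arctan(100/3) ≈ 88.28°
pole (s+10): 10 + j100 → |·| = √(10²+100²) = √10100 ≈ 100.5, ∠ = arctan(100/10) ≈ 84.29°
pole (s+2000): 2000 + j100 → |·| = √(2000²+100²) = √4010000 ≈ 2002.5, ∠ = arctan(100/2000) ≈ 2.86°
|T| = 10 · 3.8379e+05 / 2.0133e+07 ≈ 0.19063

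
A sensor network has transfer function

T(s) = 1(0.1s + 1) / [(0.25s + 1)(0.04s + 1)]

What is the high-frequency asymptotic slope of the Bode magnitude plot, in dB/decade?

Each pole contributes −20 dB/decade at high frequency; each zero contributes +20 dB/decade.
Net: 1 zero(s) − 2 pole(s) → -20 dB/decade.

-20 dB/decade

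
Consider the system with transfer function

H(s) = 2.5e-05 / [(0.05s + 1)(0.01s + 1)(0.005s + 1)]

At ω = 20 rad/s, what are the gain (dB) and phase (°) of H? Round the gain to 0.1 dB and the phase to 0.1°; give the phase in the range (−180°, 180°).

-95.3 dB, -62.0°

At ω = 20 rad/s:
pole (1 + j20·0.05) = 1 + j1 → |·| ≈ 1.4142, ∠ ≈ 45.00°
pole (1 + j20·0.01) = 1 + j0.2 → |·| ≈ 1.0198, ∠ ≈ 11.31°
pole (1 + j20·0.005) = 1 + j0.1 → |·| ≈ 1.005, ∠ ≈ 5.71°
|H| = 2.5e-05 · 1 / (1.4142 · 1.0198 · 1.005) ≈ 1.7248e-05
Gain = 20 log₁₀(1.7248e-05) ≈ -95.27 dB
∠H = (0°) − (45.00° + 11.31° + 5.71°) = -62.02°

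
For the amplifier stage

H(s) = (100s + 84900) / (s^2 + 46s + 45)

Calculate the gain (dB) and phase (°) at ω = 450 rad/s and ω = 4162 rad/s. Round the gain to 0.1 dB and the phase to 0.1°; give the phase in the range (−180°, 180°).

ω = 450: -6.5 dB, -146.2°; ω = 4162: -32.2 dB, -100.9°

Substitute s = j450:
Numerator: 100(j450) + 84900 = 84900 + j45000
Denominator: (j450)^2 + 46(j450) + 45 = -202455 + j20700
|N| = √(84900² + 45000²) ≈ 96089, ∠N ≈ 27.93°
|D| = √(202455² + 20700²) ≈ 2.0351e+05, ∠D ≈ 174.16°
|H| = 96089 / 2.0351e+05 ≈ 0.47216
Gain = 20 log₁₀(0.47216) ≈ -6.52 dB
∠H = 27.93° − 174.16° = -146.23°

Substitute s = j4162:
Numerator: 100(j4162) + 84900 = 84900 + j416200
Denominator: (j4162)^2 + 46(j4162) + 45 = -17322199 + j191452
|N| = √(84900² + 416200²) ≈ 4.2477e+05, ∠N ≈ 78.47°
|D| = √(17322199² + 191452²) ≈ 1.7323e+07, ∠D ≈ 179.37°
|H| = 4.2477e+05 / 1.7323e+07 ≈ 0.024521
Gain = 20 log₁₀(0.024521) ≈ -32.21 dB
∠H = 78.47° − 179.37° = -100.90°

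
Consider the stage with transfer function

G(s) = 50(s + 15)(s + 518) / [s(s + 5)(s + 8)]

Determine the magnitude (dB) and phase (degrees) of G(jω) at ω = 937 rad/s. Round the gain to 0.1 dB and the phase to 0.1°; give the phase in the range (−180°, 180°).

At s = jω = j937:
zero (s+15): 15 + j937 → |·| = √(15²+937²) = √878194 ≈ 937.12, ∠ = arctan(937/15) ≈ 89.08°
zero (s+518): 518 + j937 → |·| = √(518²+937²) = √1146293 ≈ 1070.7, ∠ = arctan(937/518) ≈ 61.06°
pole (s+5): 5 + j937 → |·| = √(5²+937²) = √877994 ≈ 937.01, ∠ = arctan(937/5) ≈ 89.69°
pole (s+8): 8 + j937 → |·| = √(8²+937²) = √878033 ≈ 937.03, ∠ = arctan(937/8) ≈ 89.51°
pole at origin: |s| = 937, ∠ = 90.00° (in denominator)
|G| = 50 · 1.0034e+06 / 8.2269e+08 ≈ 0.060983
Gain = 20 log₁₀(0.060983) ≈ -24.30 dB
∠G = 150.14° − 269.20° = -119.06°

-24.3 dB, -119.1°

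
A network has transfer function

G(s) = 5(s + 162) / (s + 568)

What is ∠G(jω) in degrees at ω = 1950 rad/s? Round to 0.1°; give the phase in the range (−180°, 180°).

At s = jω = j1950:
zero (s+162): 162 + j1950 → |·| = √(162²+1950²) = √3828744 ≈ 1956.7, ∠ = arctan(1950/162) ≈ 85.25°
pole (s+568): 568 + j1950 → |·| = √(568²+1950²) = √4125124 ≈ 2031, ∠ = arctan(1950/568) ≈ 73.76°
∠G = 85.25° − 73.76° = 11.49°

11.5°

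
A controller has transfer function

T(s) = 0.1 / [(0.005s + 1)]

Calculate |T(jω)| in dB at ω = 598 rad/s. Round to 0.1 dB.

-30.0 dB

At ω = 598 rad/s:
pole (1 + j598·0.005) = 1 + j2.99 → |·| ≈ 3.1528, ∠ ≈ 71.51°
|T| = 0.1 · 1 / (3.1528) ≈ 0.031718
Gain = 20 log₁₀(0.031718) ≈ -29.97 dB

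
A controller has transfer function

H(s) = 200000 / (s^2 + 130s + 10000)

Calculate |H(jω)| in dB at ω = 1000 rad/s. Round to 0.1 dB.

At s = jω = j1000:
quadratic: (j1000)² + 130·j1000 + 10000 = -990000 + j130000 → |·| ≈ 9.985e+05, ∠ ≈ 172.52°
|H| = 200000 / 9.985e+05 ≈ 0.2003
Gain = 20 log₁₀(0.2003) ≈ -13.97 dB

-14.0 dB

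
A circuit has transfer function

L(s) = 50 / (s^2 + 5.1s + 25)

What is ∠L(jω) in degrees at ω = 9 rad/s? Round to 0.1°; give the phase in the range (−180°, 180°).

At s = jω = j9:
quadratic: (j9)² + 5.1·j9 + 25 = -56 + j45.9 → |·| ≈ 72.407, ∠ ≈ 140.66°
∠L = 0.00° − 140.66° = -140.66°

-140.7°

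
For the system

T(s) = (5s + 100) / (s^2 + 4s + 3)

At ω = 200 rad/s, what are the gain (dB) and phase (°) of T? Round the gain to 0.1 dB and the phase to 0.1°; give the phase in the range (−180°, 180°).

-32.0 dB, -94.6°

Substitute s = j200:
Numerator: 5(j200) + 100 = 100 + j1000
Denominator: (j200)^2 + 4(j200) + 3 = -39997 + j800
|N| = √(100² + 1000²) ≈ 1005, ∠N ≈ 84.29°
|D| = √(39997² + 800²) ≈ 40005, ∠D ≈ 178.85°
|T| = 1005 / 40005 ≈ 0.025122
Gain = 20 log₁₀(0.025122) ≈ -32.00 dB
∠T = 84.29° − 178.85° = -94.56°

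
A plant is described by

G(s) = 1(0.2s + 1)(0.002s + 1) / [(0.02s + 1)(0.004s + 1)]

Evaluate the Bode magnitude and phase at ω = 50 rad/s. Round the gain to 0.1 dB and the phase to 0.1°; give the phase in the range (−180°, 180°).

16.9 dB, 33.7°

At ω = 50 rad/s:
zero (1 + j50·0.2) = 1 + j10 → |·| ≈ 10.05, ∠ ≈ 84.29°
zero (1 + j50·0.002) = 1 + j0.1 → |·| ≈ 1.005, ∠ ≈ 5.71°
pole (1 + j50·0.02) = 1 + j1 → |·| ≈ 1.4142, ∠ ≈ 45.00°
pole (1 + j50·0.004) = 1 + j0.2 → |·| ≈ 1.0198, ∠ ≈ 11.31°
|G| = 1 · 10.05 · 1.005 / (1.4142 · 1.0198) ≈ 7.0034
Gain = 20 log₁₀(7.0034) ≈ 16.91 dB
∠G = (84.29° + 5.71°) − (45.00° + 11.31°) = 33.69°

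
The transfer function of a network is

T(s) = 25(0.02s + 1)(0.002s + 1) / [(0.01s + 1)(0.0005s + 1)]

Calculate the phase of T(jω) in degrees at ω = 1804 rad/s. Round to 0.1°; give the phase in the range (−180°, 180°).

34.0°

At ω = 1804 rad/s:
zero (1 + j1804·0.02) = 1 + j36.08 → |·| ≈ 36.094, ∠ ≈ 88.41°
zero (1 + j1804·0.002) = 1 + j3.608 → |·| ≈ 3.744, ∠ ≈ 74.51°
pole (1 + j1804·0.01) = 1 + j18.04 → |·| ≈ 18.068, ∠ ≈ 86.83°
pole (1 + j1804·0.0005) = 1 + j0.902 → |·| ≈ 1.3467, ∠ ≈ 42.05°
∠T = (88.41° + 74.51°) − (86.83° + 42.05°) = 34.04°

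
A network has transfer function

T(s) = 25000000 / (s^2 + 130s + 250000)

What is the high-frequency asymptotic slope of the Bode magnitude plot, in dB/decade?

Each pole contributes −20 dB/decade at high frequency; each zero contributes +20 dB/decade.
Net: 0 zero(s) − 2 pole(s) → -40 dB/decade.

-40 dB/decade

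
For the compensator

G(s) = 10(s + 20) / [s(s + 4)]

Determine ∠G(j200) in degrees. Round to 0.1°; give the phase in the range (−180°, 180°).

At s = jω = j200:
zero (s+20): 20 + j200 → |·| = √(20²+200²) = √40400 ≈ 201, ∠ = arctan(200/20) ≈ 84.29°
pole (s+4): 4 + j200 → |·| = √(4²+200²) = √40016 ≈ 200.04, ∠ = arctan(200/4) ≈ 88.85°
pole at origin: |s| = 200, ∠ = 90.00° (in denominator)
∠G = 84.29° − 178.85° = -94.56°

-94.6°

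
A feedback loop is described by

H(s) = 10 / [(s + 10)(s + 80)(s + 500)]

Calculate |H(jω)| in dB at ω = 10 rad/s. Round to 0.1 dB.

At s = jω = j10:
pole (s+10): 10 + j10 → |·| = √(10²+10²) = √200 ≈ 14.142, ∠ = arctan(10/10) ≈ 45.00°
pole (s+80): 80 + j10 → |·| = √(80²+10²) = √6500 ≈ 80.623, ∠ = arctan(10/80) ≈ 7.13°
pole (s+500): 500 + j10 → |·| = √(500²+10²) = √250100 ≈ 500.1, ∠ = arctan(10/500) ≈ 1.15°
|H| = 10 / 5.702e+05 ≈ 1.7538e-05
Gain = 20 log₁₀(1.7538e-05) ≈ -95.12 dB

-95.1 dB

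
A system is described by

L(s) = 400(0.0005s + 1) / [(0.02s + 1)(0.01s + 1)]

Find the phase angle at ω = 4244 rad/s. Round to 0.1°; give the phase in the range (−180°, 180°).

At ω = 4244 rad/s:
zero (1 + j4244·0.0005) = 1 + j2.122 → |·| ≈ 2.3458, ∠ ≈ 64.77°
pole (1 + j4244·0.02) = 1 + j84.88 → |·| ≈ 84.886, ∠ ≈ 89.33°
pole (1 + j4244·0.01) = 1 + j42.44 → |·| ≈ 42.452, ∠ ≈ 88.65°
∠L = (64.77°) − (89.33° + 88.65°) = -113.21°

-113.2°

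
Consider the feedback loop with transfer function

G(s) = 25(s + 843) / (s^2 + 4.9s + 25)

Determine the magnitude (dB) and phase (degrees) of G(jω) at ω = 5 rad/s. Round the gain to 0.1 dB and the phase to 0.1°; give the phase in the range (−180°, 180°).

At s = jω = j5:
zero (s+843): 843 + j5 → |·| = √(843²+5²) = √710674 ≈ 843.01, ∠ = arctan(5/843) ≈ 0.34°
quadratic: (j5)² + 4.9·j5 + 25 = 0 + j24.5 → |·| ≈ 24.5, ∠ ≈ 90.00°
|G| = 25 · 843.01 / 24.5 ≈ 860.21
Gain = 20 log₁₀(860.21) ≈ 58.69 dB
∠G = 0.34° − 90.00° = -89.66°

58.7 dB, -89.7°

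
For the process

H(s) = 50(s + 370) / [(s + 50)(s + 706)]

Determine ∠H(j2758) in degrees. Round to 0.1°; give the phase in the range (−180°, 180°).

At s = jω = j2758:
zero (s+370): 370 + j2758 → |·| = √(370²+2758²) = √7743464 ≈ 2782.7, ∠ = arctan(2758/370) ≈ 82.36°
pole (s+50): 50 + j2758 → |·| = √(50²+2758²) = √7609064 ≈ 2758.5, ∠ = arctan(2758/50) ≈ 88.96°
pole (s+706): 706 + j2758 → |·| = √(706²+2758²) = √8105000 ≈ 2846.9, ∠ = arctan(2758/706) ≈ 75.64°
∠H = 82.36° − 164.60° = -82.24°

-82.2°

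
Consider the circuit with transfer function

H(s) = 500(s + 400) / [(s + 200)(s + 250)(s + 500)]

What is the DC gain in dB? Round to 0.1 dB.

-41.9 dB

H(0) = 500·400 / (200·250·500) = 0.008
20 log₁₀(0.008) ≈ -41.94 dB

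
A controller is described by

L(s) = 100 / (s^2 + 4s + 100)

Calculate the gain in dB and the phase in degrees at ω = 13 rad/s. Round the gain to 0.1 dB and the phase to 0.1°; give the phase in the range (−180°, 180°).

1.3 dB, -143.0°

At s = jω = j13:
quadratic: (j13)² + 4·j13 + 100 = -69 + j52 → |·| ≈ 86.4, ∠ ≈ 143.00°
|L| = 100 / 86.4 ≈ 1.1574
Gain = 20 log₁₀(1.1574) ≈ 1.27 dB
∠L = 0.00° − 143.00° = -143.00°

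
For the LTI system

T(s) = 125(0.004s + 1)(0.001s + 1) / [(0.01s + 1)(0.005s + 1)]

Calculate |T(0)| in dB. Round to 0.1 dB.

T(0) = 125 · 1 / 1 = 125
20 log₁₀(125) ≈ 41.94 dB

41.9 dB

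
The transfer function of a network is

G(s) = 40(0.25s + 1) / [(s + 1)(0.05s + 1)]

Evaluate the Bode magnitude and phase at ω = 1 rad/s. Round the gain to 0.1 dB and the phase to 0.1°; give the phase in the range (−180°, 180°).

29.3 dB, -33.8°

At ω = 1 rad/s:
zero (1 + j1·0.25) = 1 + j0.25 → |·| ≈ 1.0308, ∠ ≈ 14.04°
pole (1 + j1·1) = 1 + j1 → |·| ≈ 1.4142, ∠ ≈ 45.00°
pole (1 + j1·0.05) = 1 + j0.05 → |·| ≈ 1.0012, ∠ ≈ 2.86°
|G| = 40 · 1.0308 / (1.4142 · 1.0012) ≈ 29.121
Gain = 20 log₁₀(29.121) ≈ 29.28 dB
∠G = (14.04°) − (45.00° + 2.86°) = -33.82°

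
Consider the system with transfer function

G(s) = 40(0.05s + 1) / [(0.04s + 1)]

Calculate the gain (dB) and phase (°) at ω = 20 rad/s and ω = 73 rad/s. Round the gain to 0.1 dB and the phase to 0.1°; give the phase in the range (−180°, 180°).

At ω = 20 rad/s:
zero (1 + j20·0.05) = 1 + j1 → |·| ≈ 1.4142, ∠ ≈ 45.00°
pole (1 + j20·0.04) = 1 + j0.8 → |·| ≈ 1.2806, ∠ ≈ 38.66°
|G| = 40 · 1.4142 / (1.2806) ≈ 44.173
Gain = 20 log₁₀(44.173) ≈ 32.90 dB
∠G = (45.00°) − (38.66°) = 6.34°

At ω = 73 rad/s:
zero (1 + j73·0.05) = 1 + j3.65 → |·| ≈ 3.7845, ∠ ≈ 74.68°
pole (1 + j73·0.04) = 1 + j2.92 → |·| ≈ 3.0865, ∠ ≈ 71.10°
|G| = 40 · 3.7845 / (3.0865) ≈ 49.046
Gain = 20 log₁₀(49.046) ≈ 33.81 dB
∠G = (74.68°) − (71.10°) = 3.58°

ω = 20: 32.9 dB, 6.3°; ω = 73: 33.8 dB, 3.6°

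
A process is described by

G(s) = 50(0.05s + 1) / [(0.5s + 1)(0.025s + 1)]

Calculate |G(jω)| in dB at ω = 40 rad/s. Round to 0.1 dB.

At ω = 40 rad/s:
zero (1 + j40·0.05) = 1 + j2 → |·| ≈ 2.2361, ∠ ≈ 63.43°
pole (1 + j40·0.5) = 1 + j20 → |·| ≈ 20.025, ∠ ≈ 87.14°
pole (1 + j40·0.025) = 1 + j1 → |·| ≈ 1.4142, ∠ ≈ 45.00°
|G| = 50 · 2.2361 / (20.025 · 1.4142) ≈ 3.948
Gain = 20 log₁₀(3.948) ≈ 11.93 dB

11.9 dB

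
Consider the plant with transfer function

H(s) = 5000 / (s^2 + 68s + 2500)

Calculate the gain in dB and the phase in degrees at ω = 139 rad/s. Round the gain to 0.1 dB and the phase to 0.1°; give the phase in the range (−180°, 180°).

At s = jω = j139:
quadratic: (j139)² + 68·j139 + 2500 = -16821 + j9452 → |·| ≈ 19295, ∠ ≈ 150.67°
|H| = 5000 / 19295 ≈ 0.25913
Gain = 20 log₁₀(0.25913) ≈ -11.73 dB
∠H = 0.00° − 150.67° = -150.67°

-11.7 dB, -150.7°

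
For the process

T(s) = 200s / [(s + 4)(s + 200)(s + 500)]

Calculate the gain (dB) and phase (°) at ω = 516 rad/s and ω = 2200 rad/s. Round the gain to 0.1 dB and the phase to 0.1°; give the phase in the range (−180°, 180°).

At s = jω = j516:
zero at origin: s = j516 → |·| = 516, ∠ = 90.00°
pole (s+4): 4 + j516 → |·| = √(4²+516²) = √266272 ≈ 516.02, ∠ = arctan(516/4) ≈ 89.56°
pole (s+200): 200 + j516 → |·| = √(200²+516²) = √306256 ≈ 553.4, ∠ = arctan(516/200) ≈ 68.81°
pole (s+500): 500 + j516 → |·| = √(500²+516²) = √516256 ≈ 718.51, ∠ = arctan(516/500) ≈ 45.90°
|T| = 200 · 516 / 2.0518e+08 ≈ 0.00050297
Gain = 20 log₁₀(0.00050297) ≈ -65.97 dB
∠T = 90.00° − 204.27° = -114.27°

At s = jω = j2200:
zero at origin: s = j2200 → |·| = 2200, ∠ = 90.00°
pole (s+4): 4 + j2200 → |·| = √(4²+2200²) = √4840016 ≈ 2200, ∠ = arctan(2200/4) ≈ 89.90°
pole (s+200): 200 + j2200 → |·| = √(200²+2200²) = √4880000 ≈ 2209.1, ∠ = arctan(2200/200) ≈ 84.81°
pole (s+500): 500 + j2200 → |·| = √(500²+2200²) = √5090000 ≈ 2256.1, ∠ = arctan(2200/500) ≈ 77.20°
|T| = 200 · 2200 / 1.0965e+10 ≈ 4.0128e-05
Gain = 20 log₁₀(4.0128e-05) ≈ -87.93 dB
∠T = 90.00° − 251.91° = -161.91°

ω = 516: -66.0 dB, -114.3°; ω = 2200: -87.9 dB, -161.9°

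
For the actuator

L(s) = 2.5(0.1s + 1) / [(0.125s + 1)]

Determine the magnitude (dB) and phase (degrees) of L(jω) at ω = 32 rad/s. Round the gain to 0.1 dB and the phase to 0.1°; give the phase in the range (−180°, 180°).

6.2 dB, -3.3°

At ω = 32 rad/s:
zero (1 + j32·0.1) = 1 + j3.2 → |·| ≈ 3.3526, ∠ ≈ 72.65°
pole (1 + j32·0.125) = 1 + j4 → |·| ≈ 4.1231, ∠ ≈ 75.96°
|L| = 2.5 · 3.3526 / (4.1231) ≈ 2.0328
Gain = 20 log₁₀(2.0328) ≈ 6.16 dB
∠L = (72.65°) − (75.96°) = -3.31°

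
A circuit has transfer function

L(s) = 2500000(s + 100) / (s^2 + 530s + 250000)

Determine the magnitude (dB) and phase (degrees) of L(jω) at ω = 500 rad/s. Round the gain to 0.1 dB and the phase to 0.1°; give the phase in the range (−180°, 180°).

73.6 dB, -11.3°

At s = jω = j500:
zero (s+100): 100 + j500 → |·| = √(100²+500²) = √260000 ≈ 509.9, ∠ = arctan(500/100) ≈ 78.69°
quadratic: (j500)² + 530·j500 + 250000 = 0 + j265000 → |·| ≈ 2.65e+05, ∠ ≈ 90.00°
|L| = 2500000 · 509.9 / 2.65e+05 ≈ 4810.4
Gain = 20 log₁₀(4810.4) ≈ 73.64 dB
∠L = 78.69° − 90.00° = -11.31°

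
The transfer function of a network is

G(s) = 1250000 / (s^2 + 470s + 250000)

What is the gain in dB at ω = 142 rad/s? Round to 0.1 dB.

At s = jω = j142:
quadratic: (j142)² + 470·j142 + 250000 = 229836 + j66740 → |·| ≈ 2.3933e+05, ∠ ≈ 16.19°
|G| = 1250000 / 2.3933e+05 ≈ 5.2229
Gain = 20 log₁₀(5.2229) ≈ 14.36 dB

14.4 dB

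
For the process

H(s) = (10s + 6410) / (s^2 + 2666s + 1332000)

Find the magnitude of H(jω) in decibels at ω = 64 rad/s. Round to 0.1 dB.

-46.4 dB

Substitute s = j64:
Numerator: 10(j64) + 6410 = 6410 + j640
Denominator: (j64)^2 + 2666(j64) + 1332000 = 1327904 + j170624
|N| = √(6410² + 640²) ≈ 6441.9, ∠N ≈ 5.70°
|D| = √(1327904² + 170624²) ≈ 1.3388e+06, ∠D ≈ 7.32°
|H| = 6441.9 / 1.3388e+06 ≈ 0.0048117
Gain = 20 log₁₀(0.0048117) ≈ -46.35 dB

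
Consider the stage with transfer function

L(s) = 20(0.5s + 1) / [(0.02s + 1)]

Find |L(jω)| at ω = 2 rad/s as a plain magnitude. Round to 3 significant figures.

28.3

At ω = 2 rad/s:
zero (1 + j2·0.5) = 1 + j1 → |·| ≈ 1.4142, ∠ ≈ 45.00°
pole (1 + j2·0.02) = 1 + j0.04 → |·| ≈ 1.0008, ∠ ≈ 2.29°
|L| = 20 · 1.4142 / (1.0008) ≈ 28.261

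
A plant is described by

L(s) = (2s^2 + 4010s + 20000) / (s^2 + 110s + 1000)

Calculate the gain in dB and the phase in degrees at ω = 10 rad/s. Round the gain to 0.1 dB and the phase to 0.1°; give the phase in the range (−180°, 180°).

Substitute s = j10:
Numerator: 2(j10)^2 + 4010(j10) + 20000 = 19800 + j40100
Denominator: (j10)^2 + 110(j10) + 1000 = 900 + j1100
|N| = √(19800² + 40100²) ≈ 44722, ∠N ≈ 63.72°
|D| = √(900² + 1100²) ≈ 1421.3, ∠D ≈ 50.71°
|L| = 44722 / 1421.3 ≈ 31.466
Gain = 20 log₁₀(31.466) ≈ 29.96 dB
∠L = 63.72° − 50.71° = 13.01°

30.0 dB, 13.0°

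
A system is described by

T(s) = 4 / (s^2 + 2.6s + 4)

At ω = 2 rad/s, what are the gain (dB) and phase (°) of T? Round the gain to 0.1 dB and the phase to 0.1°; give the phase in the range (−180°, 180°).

-2.3 dB, -90.0°

At s = jω = j2:
quadratic: (j2)² + 2.6·j2 + 4 = 0 + j5.2 → |·| ≈ 5.2, ∠ ≈ 90.00°
|T| = 4 / 5.2 ≈ 0.76923
Gain = 20 log₁₀(0.76923) ≈ -2.28 dB
∠T = 0.00° − 90.00° = -90.00°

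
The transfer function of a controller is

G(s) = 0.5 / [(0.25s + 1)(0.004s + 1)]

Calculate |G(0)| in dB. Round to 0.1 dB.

G(0) = 0.5 · 1 / 1 = 0.5
20 log₁₀(0.5) ≈ -6.02 dB

-6.0 dB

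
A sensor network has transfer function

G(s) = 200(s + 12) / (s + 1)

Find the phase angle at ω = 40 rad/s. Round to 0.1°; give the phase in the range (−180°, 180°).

At s = jω = j40:
zero (s+12): 12 + j40 → |·| = √(12²+40²) = √1744 ≈ 41.761, ∠ = arctan(40/12) ≈ 73.30°
pole (s+1): 1 + j40 → |·| = √(1²+40²) = √1601 ≈ 40.012, ∠ = arctan(40/1) ≈ 88.57°
∠G = 73.30° − 88.57° = -15.27°

-15.3°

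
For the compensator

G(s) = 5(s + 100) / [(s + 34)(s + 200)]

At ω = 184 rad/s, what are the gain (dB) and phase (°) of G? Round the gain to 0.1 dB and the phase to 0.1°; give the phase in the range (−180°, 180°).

-33.7 dB, -60.7°

At s = jω = j184:
zero (s+100): 100 + j184 → |·| = √(100²+184²) = √43856 ≈ 209.42, ∠ = arctan(184/100) ≈ 61.48°
pole (s+34): 34 + j184 → |·| = √(34²+184²) = √35012 ≈ 187.11, ∠ = arctan(184/34) ≈ 79.53°
pole (s+200): 200 + j184 → |·| = √(200²+184²) = √73856 ≈ 271.76, ∠ = arctan(184/200) ≈ 42.61°
|G| = 5 · 209.42 / 50849 ≈ 0.020592
Gain = 20 log₁₀(0.020592) ≈ -33.73 dB
∠G = 61.48° − 122.14° = -60.66°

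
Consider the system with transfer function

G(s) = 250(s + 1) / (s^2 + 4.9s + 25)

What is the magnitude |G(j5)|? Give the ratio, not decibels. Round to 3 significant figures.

52.0

At s = jω = j5:
zero (s+1): 1 + j5 → |·| = √(1²+5²) = √26 ≈ 5.099, ∠ = arctan(5/1) ≈ 78.69°
quadratic: (j5)² + 4.9·j5 + 25 = 0 + j24.5 → |·| ≈ 24.5, ∠ ≈ 90.00°
|G| = 250 · 5.099 / 24.5 ≈ 52.031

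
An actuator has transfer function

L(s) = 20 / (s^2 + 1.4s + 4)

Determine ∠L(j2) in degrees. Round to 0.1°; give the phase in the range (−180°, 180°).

At s = jω = j2:
quadratic: (j2)² + 1.4·j2 + 4 = 0 + j2.8 → |·| ≈ 2.8, ∠ ≈ 90.00°
∠L = 0.00° − 90.00° = -90.00°

-90.0°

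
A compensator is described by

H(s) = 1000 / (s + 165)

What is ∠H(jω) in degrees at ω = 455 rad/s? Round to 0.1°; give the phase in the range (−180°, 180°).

-70.1°

At s = jω = j455:
pole (s+165): 165 + j455 → |·| = √(165²+455²) = √234250 ≈ 483.99, ∠ = arctan(455/165) ≈ 70.07°
∠H = 0.00° − 70.07° = -70.07°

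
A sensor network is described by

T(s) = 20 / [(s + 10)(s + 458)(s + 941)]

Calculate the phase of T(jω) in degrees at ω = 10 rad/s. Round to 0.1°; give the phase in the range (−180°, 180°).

At s = jω = j10:
pole (s+10): 10 + j10 → |·| = √(10²+10²) = √200 ≈ 14.142, ∠ = arctan(10/10) ≈ 45.00°
pole (s+458): 458 + j10 → |·| = √(458²+10²) = √209864 ≈ 458.11, ∠ = arctan(10/458) ≈ 1.25°
pole (s+941): 941 + j10 → |·| = √(941²+10²) = √885581 ≈ 941.05, ∠ = arctan(10/941) ≈ 0.61°
∠T = 0.00° − 46.86° = -46.86°

-46.9°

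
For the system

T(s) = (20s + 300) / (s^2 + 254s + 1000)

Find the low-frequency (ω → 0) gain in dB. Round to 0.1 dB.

T(0) = 300 / 1000 = 0.3
20 log₁₀(0.3) ≈ -10.46 dB

-10.5 dB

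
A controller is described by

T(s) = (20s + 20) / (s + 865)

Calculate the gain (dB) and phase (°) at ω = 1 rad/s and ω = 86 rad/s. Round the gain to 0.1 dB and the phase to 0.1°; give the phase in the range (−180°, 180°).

ω = 1: -29.7 dB, 44.9°; ω = 86: 5.9 dB, 83.7°

Substitute s = j1:
Numerator: 20(j1) + 20 = 20 + j20
Denominator: (j1) + 865 = 865 + j1
|N| = √(20² + 20²) ≈ 28.284, ∠N ≈ 45.00°
|D| = √(865² + 1²) ≈ 865, ∠D ≈ 0.07°
|T| = 28.284 / 865 ≈ 0.032698
Gain = 20 log₁₀(0.032698) ≈ -29.71 dB
∠T = 45.00° − 0.07° = 44.93°

Substitute s = j86:
Numerator: 20(j86) + 20 = 20 + j1720
Denominator: (j86) + 865 = 865 + j86
|N| = √(20² + 1720²) ≈ 1720.1, ∠N ≈ 89.33°
|D| = √(865² + 86²) ≈ 869.26, ∠D ≈ 5.68°
|T| = 1720.1 / 869.26 ≈ 1.9788
Gain = 20 log₁₀(1.9788) ≈ 5.93 dB
∠T = 89.33° − 5.68° = 83.65°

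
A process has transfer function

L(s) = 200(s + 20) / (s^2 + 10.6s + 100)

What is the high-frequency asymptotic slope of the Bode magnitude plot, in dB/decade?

Each pole contributes −20 dB/decade at high frequency; each zero contributes +20 dB/decade.
Net: 1 zero(s) − 2 pole(s) → -20 dB/decade.

-20 dB/decade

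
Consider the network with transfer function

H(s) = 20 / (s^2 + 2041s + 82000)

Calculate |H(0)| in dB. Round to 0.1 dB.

H(0) = 20 / 82000 ≈ 0.0002439
20 log₁₀(0.0002439) ≈ -72.26 dB

-72.3 dB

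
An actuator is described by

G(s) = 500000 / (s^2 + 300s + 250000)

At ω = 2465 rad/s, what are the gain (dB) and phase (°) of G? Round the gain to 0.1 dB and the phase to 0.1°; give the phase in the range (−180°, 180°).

At s = jω = j2465:
quadratic: (j2465)² + 300·j2465 + 250000 = -5826225 + j739500 → |·| ≈ 5.873e+06, ∠ ≈ 172.77°
|G| = 500000 / 5.873e+06 ≈ 0.085135
Gain = 20 log₁₀(0.085135) ≈ -21.40 dB
∠G = 0.00° − 172.77° = -172.77°

-21.4 dB, -172.8°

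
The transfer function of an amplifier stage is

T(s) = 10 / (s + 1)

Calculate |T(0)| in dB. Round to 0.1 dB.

T(0) = 10 / (1) = 10
20 log₁₀(10) ≈ 20.00 dB

20.0 dB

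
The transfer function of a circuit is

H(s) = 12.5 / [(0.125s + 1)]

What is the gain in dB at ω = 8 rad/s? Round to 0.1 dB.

At ω = 8 rad/s:
pole (1 + j8·0.125) = 1 + j1 → |·| ≈ 1.4142, ∠ ≈ 45.00°
|H| = 12.5 · 1 / (1.4142) ≈ 8.8389
Gain = 20 log₁₀(8.8389) ≈ 18.93 dB

18.9 dB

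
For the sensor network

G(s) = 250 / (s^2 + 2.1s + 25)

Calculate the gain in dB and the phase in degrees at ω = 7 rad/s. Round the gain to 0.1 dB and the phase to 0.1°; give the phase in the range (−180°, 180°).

At s = jω = j7:
quadratic: (j7)² + 2.1·j7 + 25 = -24 + j14.7 → |·| ≈ 28.144, ∠ ≈ 148.51°
|G| = 250 / 28.144 ≈ 8.8829
Gain = 20 log₁₀(8.8829) ≈ 18.97 dB
∠G = 0.00° − 148.51° = -148.51°

19.0 dB, -148.5°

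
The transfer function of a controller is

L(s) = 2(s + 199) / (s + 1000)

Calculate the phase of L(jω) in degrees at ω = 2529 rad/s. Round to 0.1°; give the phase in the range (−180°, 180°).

17.1°

At s = jω = j2529:
zero (s+199): 199 + j2529 → |·| = √(199²+2529²) = √6435442 ≈ 2536.8, ∠ = arctan(2529/199) ≈ 85.50°
pole (s+1000): 1000 + j2529 → |·| = √(1000²+2529²) = √7395841 ≈ 2719.5, ∠ = arctan(2529/1000) ≈ 68.43°
∠L = 85.50° − 68.43° = 17.07°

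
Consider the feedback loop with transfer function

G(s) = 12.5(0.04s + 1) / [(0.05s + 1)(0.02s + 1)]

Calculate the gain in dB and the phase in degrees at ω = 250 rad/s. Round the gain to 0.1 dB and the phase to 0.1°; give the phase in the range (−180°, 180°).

5.9 dB, -79.8°

At ω = 250 rad/s:
zero (1 + j250·0.04) = 1 + j10 → |·| ≈ 10.05, ∠ ≈ 84.29°
pole (1 + j250·0.05) = 1 + j12.5 → |·| ≈ 12.54, ∠ ≈ 85.43°
pole (1 + j250·0.02) = 1 + j5 → |·| ≈ 5.099, ∠ ≈ 78.69°
|G| = 12.5 · 10.05 / (12.54 · 5.099) ≈ 1.9647
Gain = 20 log₁₀(1.9647) ≈ 5.87 dB
∠G = (84.29°) − (85.43° + 78.69°) = -79.83°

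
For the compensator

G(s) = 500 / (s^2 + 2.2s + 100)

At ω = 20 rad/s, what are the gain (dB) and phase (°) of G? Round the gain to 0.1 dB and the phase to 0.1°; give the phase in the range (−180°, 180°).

4.3 dB, -171.7°

At s = jω = j20:
quadratic: (j20)² + 2.2·j20 + 100 = -300 + j44 → |·| ≈ 303.21, ∠ ≈ 171.66°
|G| = 500 / 303.21 ≈ 1.649
Gain = 20 log₁₀(1.649) ≈ 4.34 dB
∠G = 0.00° − 171.66° = -171.66°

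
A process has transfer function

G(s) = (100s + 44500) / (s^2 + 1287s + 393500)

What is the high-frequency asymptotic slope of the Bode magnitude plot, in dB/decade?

-20 dB/decade

Each pole contributes −20 dB/decade at high frequency; each zero contributes +20 dB/decade.
Net: 1 zero(s) − 2 pole(s) → -20 dB/decade.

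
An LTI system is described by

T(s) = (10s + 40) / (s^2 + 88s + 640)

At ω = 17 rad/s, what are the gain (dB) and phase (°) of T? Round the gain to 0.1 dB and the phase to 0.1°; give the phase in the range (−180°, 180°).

-18.9 dB, -0.0°

Substitute s = j17:
Numerator: 10(j17) + 40 = 40 + j170
Denominator: (j17)^2 + 88(j17) + 640 = 351 + j1496
|N| = √(40² + 170²) ≈ 174.64, ∠N ≈ 76.76°
|D| = √(351² + 1496²) ≈ 1536.6, ∠D ≈ 76.80°
|T| = 174.64 / 1536.6 ≈ 0.11365
Gain = 20 log₁₀(0.11365) ≈ -18.89 dB
∠T = 76.76° − 76.80° = -0.04°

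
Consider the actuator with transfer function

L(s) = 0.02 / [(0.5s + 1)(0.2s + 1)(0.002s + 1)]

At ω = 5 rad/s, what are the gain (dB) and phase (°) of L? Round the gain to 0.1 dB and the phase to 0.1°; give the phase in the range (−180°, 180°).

-45.6 dB, -113.8°

At ω = 5 rad/s:
pole (1 + j5·0.5) = 1 + j2.5 → |·| ≈ 2.6926, ∠ ≈ 68.20°
pole (1 + j5·0.2) = 1 + j1 → |·| ≈ 1.4142, ∠ ≈ 45.00°
pole (1 + j5·0.002) = 1 + j0.01 → |·| ≈ 1, ∠ ≈ 0.57°
|L| = 0.02 · 1 / (2.6926 · 1.4142 · 1) ≈ 0.0052523
Gain = 20 log₁₀(0.0052523) ≈ -45.59 dB
∠L = (0°) − (68.20° + 45.00° + 0.57°) = -113.77°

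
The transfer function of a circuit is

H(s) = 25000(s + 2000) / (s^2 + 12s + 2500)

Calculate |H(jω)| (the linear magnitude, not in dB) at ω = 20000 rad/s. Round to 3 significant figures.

At s = jω = j20000:
zero (s+2000): 2000 + j20000 → |·| = √(2000²+20000²) = √404000000 ≈ 20100, ∠ = arctan(20000/2000) ≈ 84.29°
quadratic: (j20000)² + 12·j20000 + 2500 = -399997500 + j240000 → |·| ≈ 4e+08, ∠ ≈ 179.97°
|H| = 25000 · 20100 / 4e+08 ≈ 1.2563

1.26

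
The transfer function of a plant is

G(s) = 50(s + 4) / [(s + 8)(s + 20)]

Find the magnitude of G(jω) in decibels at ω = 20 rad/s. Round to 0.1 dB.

4.5 dB

At s = jω = j20:
zero (s+4): 4 + j20 → |·| = √(4²+20²) = √416 ≈ 20.396, ∠ = arctan(20/4) ≈ 78.69°
pole (s+8): 8 + j20 → |·| = √(8²+20²) = √464 ≈ 21.541, ∠ = arctan(20/8) ≈ 68.20°
pole (s+20): 20 + j20 → |·| = √(20²+20²) = √800 ≈ 28.284, ∠ = arctan(20/20) ≈ 45.00°
|G| = 50 · 20.396 / 609.27 ≈ 1.6738
Gain = 20 log₁₀(1.6738) ≈ 4.47 dB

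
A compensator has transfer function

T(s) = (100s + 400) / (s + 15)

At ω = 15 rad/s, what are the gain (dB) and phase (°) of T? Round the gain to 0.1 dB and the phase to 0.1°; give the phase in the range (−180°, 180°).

Substitute s = j15:
Numerator: 100(j15) + 400 = 400 + j1500
Denominator: (j15) + 15 = 15 + j15
|N| = √(400² + 1500²) ≈ 1552.4, ∠N ≈ 75.07°
|D| = √(15² + 15²) ≈ 21.213, ∠D ≈ 45.00°
|T| = 1552.4 / 21.213 ≈ 73.182
Gain = 20 log₁₀(73.182) ≈ 37.29 dB
∠T = 75.07° − 45.00° = 30.07°

37.3 dB, 30.1°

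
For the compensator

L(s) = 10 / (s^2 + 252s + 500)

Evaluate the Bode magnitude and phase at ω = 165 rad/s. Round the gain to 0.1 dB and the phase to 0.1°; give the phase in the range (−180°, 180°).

-73.9 dB, -122.7°

Substitute s = j165:
Numerator: 10 = 10 + j0
Denominator: (j165)^2 + 252(j165) + 500 = -26725 + j41580
|N| = √(10² + 0²) ≈ 10, ∠N ≈ 0.00°
|D| = √(26725² + 41580²) ≈ 49428, ∠D ≈ 122.73°
|L| = 10 / 49428 ≈ 0.00020231
Gain = 20 log₁₀(0.00020231) ≈ -73.88 dB
∠L = 0.00° − 122.73° = -122.73°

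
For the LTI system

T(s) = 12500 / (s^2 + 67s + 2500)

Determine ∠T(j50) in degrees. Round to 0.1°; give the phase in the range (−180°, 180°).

-90.0°

At s = jω = j50:
quadratic: (j50)² + 67·j50 + 2500 = 0 + j3350 → |·| ≈ 3350, ∠ ≈ 90.00°
∠T = 0.00° − 90.00° = -90.00°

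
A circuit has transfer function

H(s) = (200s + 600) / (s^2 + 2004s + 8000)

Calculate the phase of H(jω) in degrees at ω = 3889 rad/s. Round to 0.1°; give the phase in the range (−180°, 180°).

Substitute s = j3889:
Numerator: 200(j3889) + 600 = 600 + j777800
Denominator: (j3889)^2 + 2004(j3889) + 8000 = -15116321 + j7793556
|N| = √(600² + 777800²) ≈ 7.778e+05, ∠N ≈ 89.96°
|D| = √(15116321² + 7793556²) ≈ 1.7007e+07, ∠D ≈ 152.73°
∠H = 89.96° − 152.73° = -62.77°

-62.8°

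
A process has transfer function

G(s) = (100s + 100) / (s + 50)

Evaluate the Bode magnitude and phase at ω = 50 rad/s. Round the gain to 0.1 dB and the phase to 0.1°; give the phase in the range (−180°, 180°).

37.0 dB, 43.9°

Substitute s = j50:
Numerator: 100(j50) + 100 = 100 + j5000
Denominator: (j50) + 50 = 50 + j50
|N| = √(100² + 5000²) ≈ 5001, ∠N ≈ 88.85°
|D| = √(50² + 50²) ≈ 70.711, ∠D ≈ 45.00°
|G| = 5001 / 70.711 ≈ 70.724
Gain = 20 log₁₀(70.724) ≈ 36.99 dB
∠G = 88.85° − 45.00° = 43.85°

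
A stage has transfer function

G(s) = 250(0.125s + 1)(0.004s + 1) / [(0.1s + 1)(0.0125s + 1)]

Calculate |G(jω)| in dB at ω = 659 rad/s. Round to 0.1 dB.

At ω = 659 rad/s:
zero (1 + j659·0.125) = 1 + j82.375 → |·| ≈ 82.381, ∠ ≈ 89.30°
zero (1 + j659·0.004) = 1 + j2.636 → |·| ≈ 2.8193, ∠ ≈ 69.23°
pole (1 + j659·0.1) = 1 + j65.9 → |·| ≈ 65.908, ∠ ≈ 89.13°
pole (1 + j659·0.0125) = 1 + j8.2375 → |·| ≈ 8.298, ∠ ≈ 83.08°
|G| = 250 · 82.381 · 2.8193 / (65.908 · 8.298) ≈ 106.17
Gain = 20 log₁₀(106.17) ≈ 40.52 dB

40.5 dB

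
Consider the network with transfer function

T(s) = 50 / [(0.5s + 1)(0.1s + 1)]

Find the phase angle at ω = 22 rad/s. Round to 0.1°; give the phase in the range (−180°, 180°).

At ω = 22 rad/s:
pole (1 + j22·0.5) = 1 + j11 → |·| ≈ 11.045, ∠ ≈ 84.81°
pole (1 + j22·0.1) = 1 + j2.2 → |·| ≈ 2.4166, ∠ ≈ 65.56°
∠T = (0°) − (84.81° + 65.56°) = -150.37°

-150.4°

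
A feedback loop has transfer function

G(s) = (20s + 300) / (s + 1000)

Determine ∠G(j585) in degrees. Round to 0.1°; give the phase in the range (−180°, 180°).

58.2°

Substitute s = j585:
Numerator: 20(j585) + 300 = 300 + j11700
Denominator: (j585) + 1000 = 1000 + j585
|N| = √(300² + 11700²) ≈ 11704, ∠N ≈ 88.53°
|D| = √(1000² + 585²) ≈ 1158.5, ∠D ≈ 30.33°
∠G = 88.53° − 30.33° = 58.20°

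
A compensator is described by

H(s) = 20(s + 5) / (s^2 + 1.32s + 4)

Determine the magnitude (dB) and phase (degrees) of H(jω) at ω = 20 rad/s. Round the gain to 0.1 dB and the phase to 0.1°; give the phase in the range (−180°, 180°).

At s = jω = j20:
zero (s+5): 5 + j20 → |·| = √(5²+20²) = √425 ≈ 20.616, ∠ = arctan(20/5) ≈ 75.96°
quadratic: (j20)² + 1.32·j20 + 4 = -396 + j26.4 → |·| ≈ 396.88, ∠ ≈ 176.19°
|H| = 20 · 20.616 / 396.88 ≈ 1.0389
Gain = 20 log₁₀(1.0389) ≈ 0.33 dB
∠H = 75.96° − 176.19° = -100.23°

0.3 dB, -100.2°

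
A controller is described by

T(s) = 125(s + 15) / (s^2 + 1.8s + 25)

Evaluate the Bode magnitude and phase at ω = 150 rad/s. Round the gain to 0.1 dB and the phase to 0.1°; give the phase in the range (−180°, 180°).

-1.5 dB, -95.0°

At s = jω = j150:
zero (s+15): 15 + j150 → |·| = √(15²+150²) = √22725 ≈ 150.75, ∠ = arctan(150/15) ≈ 84.29°
quadratic: (j150)² + 1.8·j150 + 25 = -22475 + j270 → |·| ≈ 22477, ∠ ≈ 179.31°
|T| = 125 · 150.75 / 22477 ≈ 0.83836
Gain = 20 log₁₀(0.83836) ≈ -1.53 dB
∠T = 84.29° − 179.31° = -95.02°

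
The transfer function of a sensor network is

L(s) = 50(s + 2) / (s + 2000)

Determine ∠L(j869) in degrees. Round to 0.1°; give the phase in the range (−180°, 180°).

66.4°

At s = jω = j869:
zero (s+2): 2 + j869 → |·| = √(2²+869²) = √755165 ≈ 869, ∠ = arctan(869/2) ≈ 89.87°
pole (s+2000): 2000 + j869 → |·| = √(2000²+869²) = √4755161 ≈ 2180.6, ∠ = arctan(869/2000) ≈ 23.48°
∠L = 89.87° − 23.48° = 66.39°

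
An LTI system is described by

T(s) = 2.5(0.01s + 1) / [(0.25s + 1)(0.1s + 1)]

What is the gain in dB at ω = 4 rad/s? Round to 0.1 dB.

At ω = 4 rad/s:
zero (1 + j4·0.01) = 1 + j0.04 → |·| ≈ 1.0008, ∠ ≈ 2.29°
pole (1 + j4·0.25) = 1 + j1 → |·| ≈ 1.4142, ∠ ≈ 45.00°
pole (1 + j4·0.1) = 1 + j0.4 → |·| ≈ 1.077, ∠ ≈ 21.80°
|T| = 2.5 · 1.0008 / (1.4142 · 1.077) ≈ 1.6427
Gain = 20 log₁₀(1.6427) ≈ 4.31 dB

4.3 dB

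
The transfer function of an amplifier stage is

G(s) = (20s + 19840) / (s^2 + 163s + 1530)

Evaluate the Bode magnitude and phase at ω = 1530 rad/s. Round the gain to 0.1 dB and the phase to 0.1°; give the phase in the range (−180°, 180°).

-36.2 dB, -116.9°

Substitute s = j1530:
Numerator: 20(j1530) + 19840 = 19840 + j30600
Denominator: (j1530)^2 + 163(j1530) + 1530 = -2339370 + j249390
|N| = √(19840² + 30600²) ≈ 36469, ∠N ≈ 57.04°
|D| = √(2339370² + 249390²) ≈ 2.3526e+06, ∠D ≈ 173.91°
|G| = 36469 / 2.3526e+06 ≈ 0.015502
Gain = 20 log₁₀(0.015502) ≈ -36.19 dB
∠G = 57.04° − 173.91° = -116.87°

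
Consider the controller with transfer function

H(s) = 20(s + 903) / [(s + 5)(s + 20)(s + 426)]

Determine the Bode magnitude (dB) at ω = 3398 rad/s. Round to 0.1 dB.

-115.0 dB

At s = jω = j3398:
zero (s+903): 903 + j3398 → |·| = √(903²+3398²) = √12361813 ≈ 3515.9, ∠ = arctan(3398/903) ≈ 75.12°
pole (s+5): 5 + j3398 → |·| = √(5²+3398²) = √11546429 ≈ 3398, ∠ = arctan(3398/5) ≈ 89.92°
pole (s+20): 20 + j3398 → |·| = √(20²+3398²) = √11546804 ≈ 3398.1, ∠ = arctan(3398/20) ≈ 89.66°
pole (s+426): 426 + j3398 → |·| = √(426²+3398²) = √11727880 ≈ 3424.6, ∠ = arctan(3398/426) ≈ 82.85°
|H| = 20 · 3515.9 / 3.9543e+10 ≈ 1.7783e-06
Gain = 20 log₁₀(1.7783e-06) ≈ -115.00 dB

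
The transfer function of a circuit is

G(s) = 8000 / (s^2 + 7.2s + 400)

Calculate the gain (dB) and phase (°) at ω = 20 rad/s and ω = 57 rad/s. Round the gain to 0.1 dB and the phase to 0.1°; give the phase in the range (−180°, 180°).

At s = jω = j20:
quadratic: (j20)² + 7.2·j20 + 400 = 0 + j144 → |·| ≈ 144, ∠ ≈ 90.00°
|G| = 8000 / 144 ≈ 55.556
Gain = 20 log₁₀(55.556) ≈ 34.89 dB
∠G = 0.00° − 90.00° = -90.00°

At s = jω = j57:
quadratic: (j57)² + 7.2·j57 + 400 = -2849 + j410.4 → |·| ≈ 2878.4, ∠ ≈ 171.80°
|G| = 8000 / 2878.4 ≈ 2.7793
Gain = 20 log₁₀(2.7793) ≈ 8.88 dB
∠G = 0.00° − 171.80° = -171.80°

ω = 20: 34.9 dB, -90.0°; ω = 57: 8.9 dB, -171.8°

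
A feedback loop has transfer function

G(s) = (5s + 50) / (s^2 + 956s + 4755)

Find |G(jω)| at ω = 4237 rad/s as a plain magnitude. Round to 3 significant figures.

0.00115

Substitute s = j4237:
Numerator: 5(j4237) + 50 = 50 + j21185
Denominator: (j4237)^2 + 956(j4237) + 4755 = -17947414 + j4050572
|N| = √(50² + 21185²) ≈ 21185, ∠N ≈ 89.86°
|D| = √(17947414² + 4050572²) ≈ 1.8399e+07, ∠D ≈ 167.28°
|G| = 21185 / 1.8399e+07 ≈ 0.0011514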